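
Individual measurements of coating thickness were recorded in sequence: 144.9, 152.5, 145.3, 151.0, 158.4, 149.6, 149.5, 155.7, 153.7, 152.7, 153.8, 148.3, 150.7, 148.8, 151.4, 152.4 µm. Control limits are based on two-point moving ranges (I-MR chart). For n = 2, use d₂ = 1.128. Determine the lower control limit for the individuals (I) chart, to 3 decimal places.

140.442

X̄ = (144.9 + 152.5 + 145.3 + 151.0 + 158.4 + 149.6 + 149.5 + 155.7 + 153.7 + 152.7 + 153.8 + 148.3 + 150.7 + 148.8 + 151.4 + 152.4) / 16 = 151.1687
Moving ranges: 7.6, 7.2, 5.7, 7.4, 8.8, 0.1, 6.2, 2.0, 1.0, 1.1, 5.5, 2.4, 1.9, 2.6, 1.0; M̄R̄ = 60.5000 / 15 = 4.0333
LCL = X̄ − 3·M̄R̄/d₂ = 151.1687 − 3 × 4.0333 / 1.128 = 140.4418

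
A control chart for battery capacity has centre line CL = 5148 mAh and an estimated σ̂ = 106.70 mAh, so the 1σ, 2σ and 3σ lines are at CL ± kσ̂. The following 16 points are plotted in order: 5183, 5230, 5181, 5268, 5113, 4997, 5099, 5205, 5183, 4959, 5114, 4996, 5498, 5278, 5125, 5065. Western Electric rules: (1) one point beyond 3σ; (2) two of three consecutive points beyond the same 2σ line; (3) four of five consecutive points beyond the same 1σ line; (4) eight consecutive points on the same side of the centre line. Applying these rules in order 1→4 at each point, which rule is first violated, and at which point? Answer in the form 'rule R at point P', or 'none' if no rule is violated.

rule 1 at point 13

Zone of each point (C = within 1σ̂, B = 1σ̂–2σ̂, A = 2σ̂–3σ̂, * = beyond 3σ̂; sign = side of CL): 1:+C, 2:+C, 3:+C, 4:+B, 5:-C, 6:-B, 7:-C, 8:+C, 9:+C, 10:-B, 11:-C, 12:-B, 13:+*, 14:+B, 15:-C, 16:-C
Rule 1 (one point beyond the 3σ limits) is satisfied at point 13.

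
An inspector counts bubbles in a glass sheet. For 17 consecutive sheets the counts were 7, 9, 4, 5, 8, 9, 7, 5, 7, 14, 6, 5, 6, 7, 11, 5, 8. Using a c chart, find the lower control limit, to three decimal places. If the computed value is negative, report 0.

c̄ = (7 + 9 + 4 + 5 + 8 + 9 + 7 + 5 + 7 + 14 + 6 + 5 + 6 + 7 + 11 + 5 + 8) / 17 = 123 / 17 = 7.2353
LCL = c̄ − 3√c̄ = 7.2353 − 3 × 2.6899 = -0.8343 → 0 (cannot be negative)

0.000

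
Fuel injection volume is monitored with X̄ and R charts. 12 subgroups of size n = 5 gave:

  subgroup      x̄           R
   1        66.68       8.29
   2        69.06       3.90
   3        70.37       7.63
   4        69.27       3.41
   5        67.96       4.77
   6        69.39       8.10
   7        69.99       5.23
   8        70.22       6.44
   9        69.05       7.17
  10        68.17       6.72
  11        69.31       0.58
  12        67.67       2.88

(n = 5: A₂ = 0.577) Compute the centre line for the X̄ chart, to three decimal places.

X̄̄ = (66.68 + 69.06 + 70.37 + 69.27 + 67.96 + 69.39 + 69.99 + 70.22 + 69.05 + 68.17 + 69.31 + 67.67) / 12 = 827.1400 / 12 = 68.9283
CL = X̄̄ = 68.9283

68.928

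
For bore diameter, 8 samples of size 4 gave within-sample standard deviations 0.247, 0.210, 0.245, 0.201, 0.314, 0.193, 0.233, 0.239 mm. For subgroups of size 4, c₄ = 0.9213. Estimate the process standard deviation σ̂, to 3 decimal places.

0.255

s̄ = (0.247 + 0.210 + 0.245 + 0.201 + 0.314 + 0.193 + 0.233 + 0.239) / 8 = 0.2353
σ̂ = s̄ / c₄ = 0.2353 / 0.9213 = 0.2553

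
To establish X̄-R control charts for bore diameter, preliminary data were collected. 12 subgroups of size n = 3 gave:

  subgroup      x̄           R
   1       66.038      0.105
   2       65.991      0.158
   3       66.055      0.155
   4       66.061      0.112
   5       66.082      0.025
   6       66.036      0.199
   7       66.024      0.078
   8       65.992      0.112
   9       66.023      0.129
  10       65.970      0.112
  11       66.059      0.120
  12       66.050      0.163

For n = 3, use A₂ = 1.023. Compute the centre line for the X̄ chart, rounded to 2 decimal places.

X̄̄ = (66.038 + 65.991 + 66.055 + 66.061 + 66.082 + 66.036 + 66.024 + 65.992 + 66.023 + 65.970 + 66.059 + 66.050) / 12 = 792.3810 / 12 = 66.0318
CL = X̄̄ = 66.0318

66.03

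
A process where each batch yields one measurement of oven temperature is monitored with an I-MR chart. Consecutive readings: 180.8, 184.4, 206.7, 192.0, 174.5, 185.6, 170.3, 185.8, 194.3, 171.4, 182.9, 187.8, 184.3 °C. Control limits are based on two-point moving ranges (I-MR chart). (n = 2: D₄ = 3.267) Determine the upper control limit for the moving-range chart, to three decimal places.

Moving ranges: 3.6, 22.3, 14.7, 17.5, 11.1, 15.3, 15.5, 8.5, 22.9, 11.5, 4.9, 3.5; M̄R̄ = 151.3000 / 12 = 12.6083
UCL_MR = D₄·M̄R̄ = 3.267 × 12.6083 = 41.1914

41.191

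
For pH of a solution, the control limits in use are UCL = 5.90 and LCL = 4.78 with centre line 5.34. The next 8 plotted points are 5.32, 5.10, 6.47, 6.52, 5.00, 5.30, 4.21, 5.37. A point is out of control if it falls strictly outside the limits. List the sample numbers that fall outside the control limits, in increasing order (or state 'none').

3, 4, 7

Compare each point to [4.78, 5.90]: sample 3 = 6.47 > UCL; sample 4 = 6.52 > UCL; sample 7 = 4.21 < LCL.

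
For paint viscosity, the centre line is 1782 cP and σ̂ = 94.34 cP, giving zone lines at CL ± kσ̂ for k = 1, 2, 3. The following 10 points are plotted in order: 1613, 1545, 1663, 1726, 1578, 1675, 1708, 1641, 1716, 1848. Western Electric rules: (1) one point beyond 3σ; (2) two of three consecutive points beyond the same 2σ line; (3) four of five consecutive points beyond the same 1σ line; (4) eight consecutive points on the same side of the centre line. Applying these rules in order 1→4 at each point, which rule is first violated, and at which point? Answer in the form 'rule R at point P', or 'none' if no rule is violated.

rule 3 at point 5

Zone of each point (C = within 1σ̂, B = 1σ̂–2σ̂, A = 2σ̂–3σ̂, * = beyond 3σ̂; sign = side of CL): 1:-B, 2:-A, 3:-B, 4:-C, 5:-A, 6:-B, 7:-C, 8:-B, 9:-C, 10:+C
Rule 3 (four of five consecutive points beyond the same 1σ limit) is satisfied at point 5.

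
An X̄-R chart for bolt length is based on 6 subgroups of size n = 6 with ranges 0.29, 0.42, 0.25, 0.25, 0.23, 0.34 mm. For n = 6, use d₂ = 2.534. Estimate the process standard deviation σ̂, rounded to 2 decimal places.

0.12

R̄ = (0.29 + 0.42 + 0.25 + 0.25 + 0.23 + 0.34) / 6 = 0.2967
σ̂ = R̄ / d₂ = 0.2967 / 2.534 = 0.1171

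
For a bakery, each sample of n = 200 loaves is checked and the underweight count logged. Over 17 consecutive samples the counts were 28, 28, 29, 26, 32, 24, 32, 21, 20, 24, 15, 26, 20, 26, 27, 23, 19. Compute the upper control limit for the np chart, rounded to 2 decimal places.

38.67

p̄ = Σdᵢ / (k·n) = 420 / (17 × 200) = 0.12353
UCL = np̄ + 3·√(np̄(1−p̄)) = 24.7059 + 3 × √(24.7059×0.87647) = 24.7059 + 3 × 4.6534 = 38.6660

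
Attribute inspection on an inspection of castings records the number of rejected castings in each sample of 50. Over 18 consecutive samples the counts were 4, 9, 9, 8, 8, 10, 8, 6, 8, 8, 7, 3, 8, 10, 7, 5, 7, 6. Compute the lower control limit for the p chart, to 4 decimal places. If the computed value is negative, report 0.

0.0000

p̄ = Σdᵢ / (k·n) = 131 / (18 × 50) = 0.14556
LCL = p̄ − 3·√(p̄(1−p̄)/n) = 0.14556 − 3 × 0.04987 = -0.00407 → 0 (negative, so LCL = 0)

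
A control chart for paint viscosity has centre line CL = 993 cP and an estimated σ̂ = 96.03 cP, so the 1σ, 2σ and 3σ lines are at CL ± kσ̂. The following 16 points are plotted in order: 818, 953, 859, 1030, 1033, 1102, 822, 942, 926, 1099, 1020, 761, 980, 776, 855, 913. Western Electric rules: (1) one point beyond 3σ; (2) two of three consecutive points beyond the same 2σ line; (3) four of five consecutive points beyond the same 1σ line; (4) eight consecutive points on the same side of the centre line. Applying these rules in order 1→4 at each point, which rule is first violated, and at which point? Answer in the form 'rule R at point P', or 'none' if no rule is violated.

rule 2 at point 14

Zone of each point (C = within 1σ̂, B = 1σ̂–2σ̂, A = 2σ̂–3σ̂, * = beyond 3σ̂; sign = side of CL): 1:-B, 2:-C, 3:-B, 4:+C, 5:+C, 6:+B, 7:-B, 8:-C, 9:-C, 10:+B, 11:+C, 12:-A, 13:-C, 14:-A, 15:-B, 16:-C
Rule 2 (two of three consecutive points beyond the same 2σ limit) is satisfied at point 14.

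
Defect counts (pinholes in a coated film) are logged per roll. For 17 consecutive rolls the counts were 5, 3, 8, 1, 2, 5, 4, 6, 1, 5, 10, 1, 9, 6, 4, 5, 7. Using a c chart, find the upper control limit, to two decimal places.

c̄ = (5 + 3 + 8 + 1 + 2 + 5 + 4 + 6 + 1 + 5 + 10 + 1 + 9 + 6 + 4 + 5 + 7) / 17 = 82 / 17 = 4.8235
UCL = c̄ + 3√c̄ = 4.8235 + 3 × √4.8235 = 4.8235 + 3 × 2.1963 = 11.4123

11.41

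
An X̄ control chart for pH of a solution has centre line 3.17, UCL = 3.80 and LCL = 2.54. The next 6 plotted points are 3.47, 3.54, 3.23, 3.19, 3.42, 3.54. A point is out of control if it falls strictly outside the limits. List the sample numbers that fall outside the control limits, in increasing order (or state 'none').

none

All 6 points lie within [2.54, 3.80].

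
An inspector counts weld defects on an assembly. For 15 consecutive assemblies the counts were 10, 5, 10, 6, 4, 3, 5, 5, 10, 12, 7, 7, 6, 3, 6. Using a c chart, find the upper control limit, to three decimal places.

14.307

c̄ = (10 + 5 + 10 + 6 + 4 + 3 + 5 + 5 + 10 + 12 + 7 + 7 + 6 + 3 + 6) / 15 = 99 / 15 = 6.6000
UCL = c̄ + 3√c̄ = 6.6000 + 3 × √6.6000 = 6.6000 + 3 × 2.5690 = 14.3071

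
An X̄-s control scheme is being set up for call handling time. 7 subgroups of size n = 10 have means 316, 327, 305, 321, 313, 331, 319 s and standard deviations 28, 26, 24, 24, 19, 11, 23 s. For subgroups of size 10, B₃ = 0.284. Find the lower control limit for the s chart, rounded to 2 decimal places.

s̄ = (28 + 26 + 24 + 24 + 19 + 11 + 23) / 7 = 22.1429
LCL_s = B₃·s̄ = 0.284 × 22.1429 = 6.2886

6.29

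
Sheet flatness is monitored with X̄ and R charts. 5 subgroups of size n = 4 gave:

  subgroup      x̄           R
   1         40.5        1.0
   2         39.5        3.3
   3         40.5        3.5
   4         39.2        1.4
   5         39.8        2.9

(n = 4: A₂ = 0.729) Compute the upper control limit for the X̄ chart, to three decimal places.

41.664

X̄̄ = (40.5 + 39.5 + 40.5 + 39.2 + 39.8) / 5 = 199.5000 / 5 = 39.9000
R̄ = (1.0 + 3.3 + 3.5 + 1.4 + 2.9) / 5 = 12.1000 / 5 = 2.4200
UCL = X̄̄ + A₂·R̄ = 39.9000 + 0.729 × 2.4200 = 41.6642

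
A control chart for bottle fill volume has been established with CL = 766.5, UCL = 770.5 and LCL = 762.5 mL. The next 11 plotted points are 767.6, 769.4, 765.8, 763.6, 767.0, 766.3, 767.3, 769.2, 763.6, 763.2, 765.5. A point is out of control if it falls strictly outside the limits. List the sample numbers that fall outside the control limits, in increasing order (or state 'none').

All 11 points lie within [762.5, 770.5].

none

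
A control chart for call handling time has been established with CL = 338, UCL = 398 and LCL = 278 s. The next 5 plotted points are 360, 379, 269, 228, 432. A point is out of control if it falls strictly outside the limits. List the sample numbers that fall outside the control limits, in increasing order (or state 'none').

Compare each point to [278, 398]: sample 3 = 269 < LCL; sample 4 = 228 < LCL; sample 5 = 432 > UCL.

3, 4, 5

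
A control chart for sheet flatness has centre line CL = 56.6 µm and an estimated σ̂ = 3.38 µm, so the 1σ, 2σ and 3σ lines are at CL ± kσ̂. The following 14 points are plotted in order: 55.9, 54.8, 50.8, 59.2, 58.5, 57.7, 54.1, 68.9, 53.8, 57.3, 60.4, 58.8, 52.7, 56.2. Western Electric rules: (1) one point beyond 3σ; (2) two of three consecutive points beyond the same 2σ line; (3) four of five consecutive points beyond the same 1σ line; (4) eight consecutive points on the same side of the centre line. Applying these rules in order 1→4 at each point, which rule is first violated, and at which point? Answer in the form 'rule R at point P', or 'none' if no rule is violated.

Zone of each point (C = within 1σ̂, B = 1σ̂–2σ̂, A = 2σ̂–3σ̂, * = beyond 3σ̂; sign = side of CL): 1:-C, 2:-C, 3:-B, 4:+C, 5:+C, 6:+C, 7:-C, 8:+*, 9:-C, 10:+C, 11:+B, 12:+C, 13:-B, 14:-C
Rule 1 (one point beyond the 3σ limits) is satisfied at point 8.

rule 1 at point 8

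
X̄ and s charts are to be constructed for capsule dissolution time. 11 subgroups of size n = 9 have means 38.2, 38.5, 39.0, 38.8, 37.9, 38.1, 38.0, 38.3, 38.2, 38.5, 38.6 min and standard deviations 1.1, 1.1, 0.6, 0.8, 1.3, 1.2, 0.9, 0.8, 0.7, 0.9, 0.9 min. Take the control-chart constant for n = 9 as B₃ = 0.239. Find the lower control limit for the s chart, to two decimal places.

0.22

s̄ = (1.1 + 1.1 + 0.6 + 0.8 + 1.3 + 1.2 + 0.9 + 0.8 + 0.7 + 0.9 + 0.9) / 11 = 0.9364
LCL_s = B₃·s̄ = 0.239 × 0.9364 = 0.2238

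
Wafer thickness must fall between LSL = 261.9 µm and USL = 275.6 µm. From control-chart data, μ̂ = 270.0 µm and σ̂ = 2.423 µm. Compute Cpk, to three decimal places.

Cpu = (USL − μ̂) / (3σ̂) = (275.6 − 270.0) / (3 × 2.423) = 0.7704; Cpl = (μ̂ − LSL) / (3σ̂) = (270.0 − 261.9) / (3 × 2.423) = 1.1143; Cpk = min(Cpu, Cpl) = 0.7704

0.770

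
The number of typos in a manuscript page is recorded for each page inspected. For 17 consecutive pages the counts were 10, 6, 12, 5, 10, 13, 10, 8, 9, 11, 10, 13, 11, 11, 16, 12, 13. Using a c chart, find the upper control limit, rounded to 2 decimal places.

c̄ = (10 + 6 + 12 + 5 + 10 + 13 + 10 + 8 + 9 + 11 + 10 + 13 + 11 + 11 + 16 + 12 + 13) / 17 = 180 / 17 = 10.5882
UCL = c̄ + 3√c̄ = 10.5882 + 3 × √10.5882 = 10.5882 + 3 × 3.2540 = 20.3501

20.35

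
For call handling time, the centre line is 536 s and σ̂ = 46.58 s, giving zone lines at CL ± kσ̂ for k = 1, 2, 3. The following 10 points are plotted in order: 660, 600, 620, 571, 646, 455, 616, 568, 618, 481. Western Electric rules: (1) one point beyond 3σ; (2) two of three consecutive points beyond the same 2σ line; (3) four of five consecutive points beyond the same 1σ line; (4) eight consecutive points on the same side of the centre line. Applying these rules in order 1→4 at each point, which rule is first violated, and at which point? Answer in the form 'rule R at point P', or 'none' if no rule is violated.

Zone of each point (C = within 1σ̂, B = 1σ̂–2σ̂, A = 2σ̂–3σ̂, * = beyond 3σ̂; sign = side of CL): 1:+A, 2:+B, 3:+B, 4:+C, 5:+A, 6:-B, 7:+B, 8:+C, 9:+B, 10:-B
Rule 3 (four of five consecutive points beyond the same 1σ limit) is satisfied at point 5.

rule 3 at point 5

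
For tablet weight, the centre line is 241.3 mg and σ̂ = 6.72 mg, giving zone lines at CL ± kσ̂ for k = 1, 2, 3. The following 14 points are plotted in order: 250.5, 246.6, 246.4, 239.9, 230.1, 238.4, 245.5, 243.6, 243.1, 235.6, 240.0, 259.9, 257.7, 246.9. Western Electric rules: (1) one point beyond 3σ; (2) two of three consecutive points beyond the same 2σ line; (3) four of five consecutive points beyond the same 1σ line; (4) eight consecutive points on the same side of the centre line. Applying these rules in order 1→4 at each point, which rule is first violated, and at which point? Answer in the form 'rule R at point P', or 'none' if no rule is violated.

Zone of each point (C = within 1σ̂, B = 1σ̂–2σ̂, A = 2σ̂–3σ̂, * = beyond 3σ̂; sign = side of CL): 1:+B, 2:+C, 3:+C, 4:-C, 5:-B, 6:-C, 7:+C, 8:+C, 9:+C, 10:-C, 11:-C, 12:+A, 13:+A, 14:+C
Rule 2 (two of three consecutive points beyond the same 2σ limit) is satisfied at point 13.

rule 2 at point 13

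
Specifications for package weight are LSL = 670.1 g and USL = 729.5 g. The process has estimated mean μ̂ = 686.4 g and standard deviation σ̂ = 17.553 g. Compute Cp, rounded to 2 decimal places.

0.56

Cp = (USL − LSL) / (6σ̂) = (729.5 − 670.1) / (6 × 17.553) = 59.4000 / 105.3180 = 0.5640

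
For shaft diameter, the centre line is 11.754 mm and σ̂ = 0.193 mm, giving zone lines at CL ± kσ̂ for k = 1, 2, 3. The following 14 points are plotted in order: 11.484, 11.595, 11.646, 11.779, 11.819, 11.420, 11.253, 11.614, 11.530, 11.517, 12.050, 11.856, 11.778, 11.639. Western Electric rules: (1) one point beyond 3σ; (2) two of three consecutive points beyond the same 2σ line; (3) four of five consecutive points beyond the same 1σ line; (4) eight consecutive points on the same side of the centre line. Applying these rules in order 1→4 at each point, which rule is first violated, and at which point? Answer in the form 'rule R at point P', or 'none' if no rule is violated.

Zone of each point (C = within 1σ̂, B = 1σ̂–2σ̂, A = 2σ̂–3σ̂, * = beyond 3σ̂; sign = side of CL): 1:-B, 2:-C, 3:-C, 4:+C, 5:+C, 6:-B, 7:-A, 8:-C, 9:-B, 10:-B, 11:+B, 12:+C, 13:+C, 14:-C
Rule 3 (four of five consecutive points beyond the same 1σ limit) is satisfied at point 10.

rule 3 at point 10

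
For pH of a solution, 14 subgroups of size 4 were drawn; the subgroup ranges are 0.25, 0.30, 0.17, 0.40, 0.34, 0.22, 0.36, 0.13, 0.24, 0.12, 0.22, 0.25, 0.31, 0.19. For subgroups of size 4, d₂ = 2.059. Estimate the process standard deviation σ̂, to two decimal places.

0.12

R̄ = (0.25 + 0.30 + 0.17 + 0.40 + 0.34 + 0.22 + 0.36 + 0.13 + 0.24 + 0.12 + 0.22 + 0.25 + 0.31 + 0.19) / 14 = 0.2500
σ̂ = R̄ / d₂ = 0.2500 / 2.059 = 0.1214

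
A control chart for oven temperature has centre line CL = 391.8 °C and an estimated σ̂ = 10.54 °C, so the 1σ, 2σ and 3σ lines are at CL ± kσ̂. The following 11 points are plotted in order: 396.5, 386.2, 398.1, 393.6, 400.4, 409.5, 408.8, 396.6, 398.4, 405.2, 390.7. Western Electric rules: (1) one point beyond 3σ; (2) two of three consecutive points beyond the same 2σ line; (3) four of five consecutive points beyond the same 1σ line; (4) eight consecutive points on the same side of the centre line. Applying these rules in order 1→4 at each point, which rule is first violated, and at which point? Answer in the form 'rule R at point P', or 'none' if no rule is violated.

rule 4 at point 10

Zone of each point (C = within 1σ̂, B = 1σ̂–2σ̂, A = 2σ̂–3σ̂, * = beyond 3σ̂; sign = side of CL): 1:+C, 2:-C, 3:+C, 4:+C, 5:+C, 6:+B, 7:+B, 8:+C, 9:+C, 10:+B, 11:-C
Rule 4 (eight consecutive points on the same side of the centre line) is satisfied at point 10.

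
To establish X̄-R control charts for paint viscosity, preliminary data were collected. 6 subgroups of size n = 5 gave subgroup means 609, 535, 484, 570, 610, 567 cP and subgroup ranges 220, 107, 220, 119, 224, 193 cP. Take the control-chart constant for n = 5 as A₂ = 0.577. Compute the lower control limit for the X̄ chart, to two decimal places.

458.35

X̄̄ = (609 + 535 + 484 + 570 + 610 + 567) / 6 = 3375.0000 / 6 = 562.5000
R̄ = (220 + 107 + 220 + 119 + 224 + 193) / 6 = 1083.0000 / 6 = 180.5000
LCL = X̄̄ − A₂·R̄ = 562.5000 − 0.577 × 180.5000 = 458.3515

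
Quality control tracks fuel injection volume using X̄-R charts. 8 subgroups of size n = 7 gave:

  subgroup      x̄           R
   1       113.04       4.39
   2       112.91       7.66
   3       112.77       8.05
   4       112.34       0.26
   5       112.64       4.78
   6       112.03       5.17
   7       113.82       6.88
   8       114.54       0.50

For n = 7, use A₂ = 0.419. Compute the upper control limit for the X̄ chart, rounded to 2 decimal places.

114.99

X̄̄ = (113.04 + 112.91 + 112.77 + 112.34 + 112.64 + 112.03 + 113.82 + 114.54) / 8 = 904.0900 / 8 = 113.0113
R̄ = (4.39 + 7.66 + 8.05 + 0.26 + 4.78 + 5.17 + 6.88 + 0.50) / 8 = 37.6900 / 8 = 4.7112
UCL = X̄̄ + A₂·R̄ = 113.0113 + 0.419 × 4.7112 = 114.9853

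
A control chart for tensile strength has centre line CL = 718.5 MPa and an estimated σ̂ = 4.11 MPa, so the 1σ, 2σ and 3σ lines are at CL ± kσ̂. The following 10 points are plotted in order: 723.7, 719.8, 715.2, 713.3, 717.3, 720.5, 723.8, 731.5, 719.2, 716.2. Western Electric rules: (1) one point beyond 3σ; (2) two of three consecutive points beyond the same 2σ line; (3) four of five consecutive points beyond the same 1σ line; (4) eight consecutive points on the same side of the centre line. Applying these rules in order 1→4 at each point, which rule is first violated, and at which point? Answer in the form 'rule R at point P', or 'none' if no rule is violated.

Zone of each point (C = within 1σ̂, B = 1σ̂–2σ̂, A = 2σ̂–3σ̂, * = beyond 3σ̂; sign = side of CL): 1:+B, 2:+C, 3:-C, 4:-B, 5:-C, 6:+C, 7:+B, 8:+*, 9:+C, 10:-C
Rule 1 (one point beyond the 3σ limits) is satisfied at point 8.

rule 1 at point 8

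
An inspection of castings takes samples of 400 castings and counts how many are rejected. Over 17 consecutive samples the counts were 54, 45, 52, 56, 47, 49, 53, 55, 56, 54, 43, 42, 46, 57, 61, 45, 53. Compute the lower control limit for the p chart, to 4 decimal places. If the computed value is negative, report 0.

p̄ = Σdᵢ / (k·n) = 868 / (17 × 400) = 0.12765
LCL = p̄ − 3·√(p̄(1−p̄)/n) = 0.12765 − 3 × 0.01668 = 0.07759

0.0776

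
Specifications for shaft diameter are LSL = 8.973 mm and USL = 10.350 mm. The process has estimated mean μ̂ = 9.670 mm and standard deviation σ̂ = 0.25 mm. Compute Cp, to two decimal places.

0.92

Cp = (USL − LSL) / (6σ̂) = (10.350 − 8.973) / (6 × 0.25) = 1.3770 / 1.5000 = 0.9180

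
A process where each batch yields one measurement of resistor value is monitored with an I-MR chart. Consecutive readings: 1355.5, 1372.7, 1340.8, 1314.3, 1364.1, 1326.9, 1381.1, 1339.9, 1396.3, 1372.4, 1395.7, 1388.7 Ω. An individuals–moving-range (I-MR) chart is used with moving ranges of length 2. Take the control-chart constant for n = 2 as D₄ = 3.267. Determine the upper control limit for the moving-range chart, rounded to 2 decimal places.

Moving ranges: 17.2, 31.9, 26.5, 49.8, 37.2, 54.2, 41.2, 56.4, 23.9, 23.3, 7.0; M̄R̄ = 368.6000 / 11 = 33.5091
UCL_MR = D₄·M̄R̄ = 3.267 × 33.5091 = 109.4742

109.47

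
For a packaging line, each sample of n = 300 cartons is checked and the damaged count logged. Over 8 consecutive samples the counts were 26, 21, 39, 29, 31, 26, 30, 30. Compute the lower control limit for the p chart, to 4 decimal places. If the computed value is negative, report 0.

0.0455

p̄ = Σdᵢ / (k·n) = 232 / (8 × 300) = 0.09667
LCL = p̄ − 3·√(p̄(1−p̄)/n) = 0.09667 − 3 × 0.01706 = 0.04548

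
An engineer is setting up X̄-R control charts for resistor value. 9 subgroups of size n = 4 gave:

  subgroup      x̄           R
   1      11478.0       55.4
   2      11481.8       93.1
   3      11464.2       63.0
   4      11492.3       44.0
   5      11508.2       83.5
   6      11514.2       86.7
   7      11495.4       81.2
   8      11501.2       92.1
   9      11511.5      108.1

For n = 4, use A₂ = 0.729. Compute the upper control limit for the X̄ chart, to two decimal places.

11551.36

X̄̄ = (11478.0 + 11481.8 + 11464.2 + 11492.3 + 11508.2 + 11514.2 + 11495.4 + 11501.2 + 11511.5) / 9 = 103446.8000 / 9 = 11494.0889
R̄ = (55.4 + 93.1 + 63.0 + 44.0 + 83.5 + 86.7 + 81.2 + 92.1 + 108.1) / 9 = 707.1000 / 9 = 78.5667
UCL = X̄̄ + A₂·R̄ = 11494.0889 + 0.729 × 78.5667 = 11551.3640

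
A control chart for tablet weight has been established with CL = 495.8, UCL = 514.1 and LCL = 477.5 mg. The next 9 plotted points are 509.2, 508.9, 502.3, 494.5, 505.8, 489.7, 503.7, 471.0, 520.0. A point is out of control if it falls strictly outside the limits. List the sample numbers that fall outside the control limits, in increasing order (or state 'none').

Compare each point to [477.5, 514.1]: sample 8 = 471.0 < LCL; sample 9 = 520.0 > UCL.

8, 9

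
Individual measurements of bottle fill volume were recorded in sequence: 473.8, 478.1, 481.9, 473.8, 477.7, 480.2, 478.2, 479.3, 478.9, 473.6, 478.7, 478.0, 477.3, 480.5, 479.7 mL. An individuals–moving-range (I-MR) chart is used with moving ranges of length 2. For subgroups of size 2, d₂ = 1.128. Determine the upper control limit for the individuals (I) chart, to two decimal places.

485.94

X̄ = (473.8 + 478.1 + 481.9 + 473.8 + 477.7 + 480.2 + 478.2 + 479.3 + 478.9 + 473.6 + 478.7 + 478.0 + 477.3 + 480.5 + 479.7) / 15 = 477.9800
Moving ranges: 4.3, 3.8, 8.1, 3.9, 2.5, 2.0, 1.1, 0.4, 5.3, 5.1, 0.7, 0.7, 3.2, 0.8; M̄R̄ = 41.9000 / 14 = 2.9929
UCL = X̄ + 3·M̄R̄/d₂ = 477.9800 + 3 × 2.9929 / 1.128 = 485.9397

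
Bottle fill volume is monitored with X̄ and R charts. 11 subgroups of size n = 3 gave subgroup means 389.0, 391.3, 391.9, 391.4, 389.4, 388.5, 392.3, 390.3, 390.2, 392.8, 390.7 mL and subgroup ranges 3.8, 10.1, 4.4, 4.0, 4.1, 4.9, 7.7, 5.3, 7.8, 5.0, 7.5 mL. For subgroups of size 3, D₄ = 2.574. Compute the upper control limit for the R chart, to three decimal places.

15.116

R̄ = (3.8 + 10.1 + 4.4 + 4.0 + 4.1 + 4.9 + 7.7 + 5.3 + 7.8 + 5.0 + 7.5) / 11 = 64.6000 / 11 = 5.8727
UCL_R = D₄·R̄ = 2.574 × 5.8727 = 15.1164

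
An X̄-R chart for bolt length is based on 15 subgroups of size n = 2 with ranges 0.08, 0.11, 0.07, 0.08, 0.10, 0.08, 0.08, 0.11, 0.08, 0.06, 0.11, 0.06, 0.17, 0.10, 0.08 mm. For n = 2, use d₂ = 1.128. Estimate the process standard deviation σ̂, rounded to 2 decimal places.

0.08

R̄ = (0.08 + 0.11 + 0.07 + 0.08 + 0.10 + 0.08 + 0.08 + 0.11 + 0.08 + 0.06 + 0.11 + 0.06 + 0.17 + 0.10 + 0.08) / 15 = 0.0913
σ̂ = R̄ / d₂ = 0.0913 / 1.128 = 0.0810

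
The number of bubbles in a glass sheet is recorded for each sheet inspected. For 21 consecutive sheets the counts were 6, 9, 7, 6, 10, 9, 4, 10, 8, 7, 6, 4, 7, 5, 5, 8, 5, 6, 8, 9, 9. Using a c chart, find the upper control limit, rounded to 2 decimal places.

c̄ = (6 + 9 + 7 + 6 + 10 + 9 + 4 + 10 + 8 + 7 + 6 + 4 + 7 + 5 + 5 + 8 + 5 + 6 + 8 + 9 + 9) / 21 = 148 / 21 = 7.0476
UCL = c̄ + 3√c̄ = 7.0476 + 3 × √7.0476 = 7.0476 + 3 × 2.6547 = 15.0118

15.01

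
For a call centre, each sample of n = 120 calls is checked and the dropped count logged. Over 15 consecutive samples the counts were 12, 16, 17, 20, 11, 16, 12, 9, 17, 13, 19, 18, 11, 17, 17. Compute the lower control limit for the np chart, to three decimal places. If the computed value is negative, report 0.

4.131

p̄ = Σdᵢ / (k·n) = 225 / (15 × 120) = 0.12500
LCL = np̄ − 3·√(np̄(1−p̄)) = 15.0000 − 3 × 3.6228 = 4.1315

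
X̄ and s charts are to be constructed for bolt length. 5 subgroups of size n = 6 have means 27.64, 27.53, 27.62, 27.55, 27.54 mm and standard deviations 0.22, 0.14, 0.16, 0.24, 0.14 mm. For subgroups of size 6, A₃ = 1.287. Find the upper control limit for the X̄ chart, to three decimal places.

27.808

X̄̄ = (27.64 + 27.53 + 27.62 + 27.55 + 27.54) / 5 = 27.5760
s̄ = (0.22 + 0.14 + 0.16 + 0.24 + 0.14) / 5 = 0.1800
UCL = X̄̄ + A₃·s̄ = 27.5760 + 1.287 × 0.1800 = 27.8077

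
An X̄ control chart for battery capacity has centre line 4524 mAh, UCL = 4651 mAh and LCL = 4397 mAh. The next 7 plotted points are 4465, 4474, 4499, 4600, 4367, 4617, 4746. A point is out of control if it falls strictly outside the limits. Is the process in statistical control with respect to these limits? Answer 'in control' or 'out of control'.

out of control

Compare each point to [4397, 4651]: sample 5 = 4367 < LCL; sample 7 = 4746 > UCL.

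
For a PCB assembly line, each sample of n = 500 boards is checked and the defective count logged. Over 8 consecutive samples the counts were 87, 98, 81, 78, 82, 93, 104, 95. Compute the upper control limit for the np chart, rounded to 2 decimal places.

115.49

p̄ = Σdᵢ / (k·n) = 718 / (8 × 500) = 0.17950
UCL = np̄ + 3·√(np̄(1−p̄)) = 89.7500 + 3 × √(89.7500×0.82050) = 89.7500 + 3 × 8.5814 = 115.4941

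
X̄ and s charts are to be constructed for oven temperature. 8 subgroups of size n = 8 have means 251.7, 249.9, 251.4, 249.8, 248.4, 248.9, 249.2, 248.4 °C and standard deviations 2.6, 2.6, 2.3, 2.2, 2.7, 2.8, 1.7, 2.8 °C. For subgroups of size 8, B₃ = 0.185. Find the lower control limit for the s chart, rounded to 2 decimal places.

s̄ = (2.6 + 2.6 + 2.3 + 2.2 + 2.7 + 2.8 + 1.7 + 2.8) / 8 = 2.4625
LCL_s = B₃·s̄ = 0.185 × 2.4625 = 0.4556

0.46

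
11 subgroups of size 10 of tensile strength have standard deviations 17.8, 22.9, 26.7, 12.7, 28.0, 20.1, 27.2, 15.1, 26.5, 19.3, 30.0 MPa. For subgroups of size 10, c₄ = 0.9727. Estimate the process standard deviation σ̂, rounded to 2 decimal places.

23.02

s̄ = (17.8 + 22.9 + 26.7 + 12.7 + 28.0 + 20.1 + 27.2 + 15.1 + 26.5 + 19.3 + 30.0) / 11 = 22.3909
σ̂ = s̄ / c₄ = 22.3909 / 0.9727 = 23.0193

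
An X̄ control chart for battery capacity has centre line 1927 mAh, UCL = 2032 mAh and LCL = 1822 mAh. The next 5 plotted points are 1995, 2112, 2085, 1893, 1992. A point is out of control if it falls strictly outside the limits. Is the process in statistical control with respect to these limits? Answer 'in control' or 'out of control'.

out of control

Compare each point to [1822, 2032]: sample 2 = 2112 > UCL; sample 3 = 2085 > UCL.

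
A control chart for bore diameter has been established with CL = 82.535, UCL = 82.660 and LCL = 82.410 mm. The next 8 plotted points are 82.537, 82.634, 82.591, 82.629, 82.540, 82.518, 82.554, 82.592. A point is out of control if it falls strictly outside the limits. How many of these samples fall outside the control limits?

0

All 8 points lie within [82.410, 82.660].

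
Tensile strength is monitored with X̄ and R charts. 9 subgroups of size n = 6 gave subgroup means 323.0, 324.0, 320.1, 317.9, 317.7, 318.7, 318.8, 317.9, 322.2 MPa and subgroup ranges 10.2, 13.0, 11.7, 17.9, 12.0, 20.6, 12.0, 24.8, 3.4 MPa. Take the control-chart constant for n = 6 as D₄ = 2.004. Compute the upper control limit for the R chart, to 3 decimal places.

R̄ = (10.2 + 13.0 + 11.7 + 17.9 + 12.0 + 20.6 + 12.0 + 24.8 + 3.4) / 9 = 125.6000 / 9 = 13.9556
UCL_R = D₄·R̄ = 2.004 × 13.9556 = 27.9669

27.967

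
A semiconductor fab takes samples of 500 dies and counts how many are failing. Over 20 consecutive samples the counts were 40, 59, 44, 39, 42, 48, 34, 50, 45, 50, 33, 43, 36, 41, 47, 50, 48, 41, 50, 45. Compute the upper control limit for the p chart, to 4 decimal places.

p̄ = Σdᵢ / (k·n) = 885 / (20 × 500) = 0.08850
UCL = p̄ + 3·√(p̄(1−p̄)/n) = 0.08850 + 3 × √(0.08850×0.91150/500) = 0.08850 + 3 × 0.01270 = 0.12661

0.1266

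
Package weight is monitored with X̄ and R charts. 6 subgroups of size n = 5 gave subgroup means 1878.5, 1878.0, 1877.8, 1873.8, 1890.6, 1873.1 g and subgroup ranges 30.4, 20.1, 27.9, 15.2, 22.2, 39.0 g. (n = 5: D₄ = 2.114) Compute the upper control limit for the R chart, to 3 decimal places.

54.541

R̄ = (30.4 + 20.1 + 27.9 + 15.2 + 22.2 + 39.0) / 6 = 154.8000 / 6 = 25.8000
UCL_R = D₄·R̄ = 2.114 × 25.8000 = 54.5412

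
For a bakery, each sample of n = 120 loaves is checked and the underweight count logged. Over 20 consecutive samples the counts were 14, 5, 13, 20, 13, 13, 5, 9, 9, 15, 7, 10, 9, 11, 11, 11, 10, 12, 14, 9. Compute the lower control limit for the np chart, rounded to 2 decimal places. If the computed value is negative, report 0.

p̄ = Σdᵢ / (k·n) = 220 / (20 × 120) = 0.09167
LCL = np̄ − 3·√(np̄(1−p̄)) = 11.0000 − 3 × 3.1610 = 1.5171

1.52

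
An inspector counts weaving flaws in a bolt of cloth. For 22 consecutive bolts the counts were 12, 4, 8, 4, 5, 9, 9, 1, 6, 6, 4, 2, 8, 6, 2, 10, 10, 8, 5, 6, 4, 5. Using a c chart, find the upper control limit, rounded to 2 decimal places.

13.49

c̄ = (12 + 4 + 8 + 4 + 5 + 9 + 9 + 1 + 6 + 6 + 4 + 2 + 8 + 6 + 2 + 10 + 10 + 8 + 5 + 6 + 4 + 5) / 22 = 134 / 22 = 6.0909
UCL = c̄ + 3√c̄ = 6.0909 + 3 × √6.0909 = 6.0909 + 3 × 2.4680 = 13.4948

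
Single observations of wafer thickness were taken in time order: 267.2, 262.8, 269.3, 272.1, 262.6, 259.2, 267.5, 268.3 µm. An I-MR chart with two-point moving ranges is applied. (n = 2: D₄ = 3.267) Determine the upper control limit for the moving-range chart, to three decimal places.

Moving ranges: 4.4, 6.5, 2.8, 9.5, 3.4, 8.3, 0.8; M̄R̄ = 35.7000 / 7 = 5.1000
UCL_MR = D₄·M̄R̄ = 3.267 × 5.1000 = 16.6617

16.662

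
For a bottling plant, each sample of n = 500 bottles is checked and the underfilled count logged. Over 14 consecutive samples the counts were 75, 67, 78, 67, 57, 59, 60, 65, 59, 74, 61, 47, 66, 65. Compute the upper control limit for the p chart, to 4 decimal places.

0.1735

p̄ = Σdᵢ / (k·n) = 900 / (14 × 500) = 0.12857
UCL = p̄ + 3·√(p̄(1−p̄)/n) = 0.12857 + 3 × √(0.12857×0.87143/500) = 0.12857 + 3 × 0.01497 = 0.17348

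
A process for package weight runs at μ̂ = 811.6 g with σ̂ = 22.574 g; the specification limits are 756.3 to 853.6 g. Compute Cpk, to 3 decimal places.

0.620

Cpu = (USL − μ̂) / (3σ̂) = (853.6 − 811.6) / (3 × 22.574) = 0.6202; Cpl = (μ̂ − LSL) / (3σ̂) = (811.6 − 756.3) / (3 × 22.574) = 0.8166; Cpk = min(Cpu, Cpl) = 0.6202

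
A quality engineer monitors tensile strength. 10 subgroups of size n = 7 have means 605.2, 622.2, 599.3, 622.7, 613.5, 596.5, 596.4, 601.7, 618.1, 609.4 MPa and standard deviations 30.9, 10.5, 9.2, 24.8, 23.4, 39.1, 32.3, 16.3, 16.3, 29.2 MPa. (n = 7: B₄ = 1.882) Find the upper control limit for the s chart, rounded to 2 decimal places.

43.66

s̄ = (30.9 + 10.5 + 9.2 + 24.8 + 23.4 + 39.1 + 32.3 + 16.3 + 16.3 + 29.2) / 10 = 23.2000
UCL_s = B₄·s̄ = 1.882 × 23.2000 = 43.6624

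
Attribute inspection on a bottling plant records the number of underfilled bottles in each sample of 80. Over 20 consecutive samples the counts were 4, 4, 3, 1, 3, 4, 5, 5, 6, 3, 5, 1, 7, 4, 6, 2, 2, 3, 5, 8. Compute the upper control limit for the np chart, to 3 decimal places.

9.933

p̄ = Σdᵢ / (k·n) = 81 / (20 × 80) = 0.05063
UCL = np̄ + 3·√(np̄(1−p̄)) = 4.0500 + 3 × √(4.0500×0.94937) = 4.0500 + 3 × 1.9609 = 9.9326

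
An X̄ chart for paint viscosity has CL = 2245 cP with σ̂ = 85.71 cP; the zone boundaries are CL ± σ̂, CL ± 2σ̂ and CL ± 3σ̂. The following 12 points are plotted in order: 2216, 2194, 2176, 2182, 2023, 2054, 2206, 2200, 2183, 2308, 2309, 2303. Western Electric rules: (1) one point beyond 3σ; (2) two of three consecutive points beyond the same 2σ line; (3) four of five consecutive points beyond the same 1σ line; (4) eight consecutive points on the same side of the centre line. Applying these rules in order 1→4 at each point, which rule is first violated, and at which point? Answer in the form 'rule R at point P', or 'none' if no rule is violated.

Zone of each point (C = within 1σ̂, B = 1σ̂–2σ̂, A = 2σ̂–3σ̂, * = beyond 3σ̂; sign = side of CL): 1:-C, 2:-C, 3:-C, 4:-C, 5:-A, 6:-A, 7:-C, 8:-C, 9:-C, 10:+C, 11:+C, 12:+C
Rule 2 (two of three consecutive points beyond the same 2σ limit) is satisfied at point 6.

rule 2 at point 6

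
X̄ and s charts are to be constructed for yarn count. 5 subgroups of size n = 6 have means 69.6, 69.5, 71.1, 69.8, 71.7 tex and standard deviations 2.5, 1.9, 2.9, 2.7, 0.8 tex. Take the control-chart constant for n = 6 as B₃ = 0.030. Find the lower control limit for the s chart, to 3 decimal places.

s̄ = (2.5 + 1.9 + 2.9 + 2.7 + 0.8) / 5 = 2.1600
LCL_s = B₃·s̄ = 0.030 × 2.1600 = 0.0648

0.065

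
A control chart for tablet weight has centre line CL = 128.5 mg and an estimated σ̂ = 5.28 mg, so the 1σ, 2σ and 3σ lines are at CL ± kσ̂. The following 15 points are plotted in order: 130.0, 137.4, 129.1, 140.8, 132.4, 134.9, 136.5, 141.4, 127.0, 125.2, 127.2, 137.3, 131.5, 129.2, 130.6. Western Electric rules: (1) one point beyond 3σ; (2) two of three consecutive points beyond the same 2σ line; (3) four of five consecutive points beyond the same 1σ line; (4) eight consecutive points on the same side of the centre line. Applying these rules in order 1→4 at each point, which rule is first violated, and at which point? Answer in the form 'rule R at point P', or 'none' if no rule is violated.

rule 3 at point 8

Zone of each point (C = within 1σ̂, B = 1σ̂–2σ̂, A = 2σ̂–3σ̂, * = beyond 3σ̂; sign = side of CL): 1:+C, 2:+B, 3:+C, 4:+A, 5:+C, 6:+B, 7:+B, 8:+A, 9:-C, 10:-C, 11:-C, 12:+B, 13:+C, 14:+C, 15:+C
Rule 3 (four of five consecutive points beyond the same 1σ limit) is satisfied at point 8.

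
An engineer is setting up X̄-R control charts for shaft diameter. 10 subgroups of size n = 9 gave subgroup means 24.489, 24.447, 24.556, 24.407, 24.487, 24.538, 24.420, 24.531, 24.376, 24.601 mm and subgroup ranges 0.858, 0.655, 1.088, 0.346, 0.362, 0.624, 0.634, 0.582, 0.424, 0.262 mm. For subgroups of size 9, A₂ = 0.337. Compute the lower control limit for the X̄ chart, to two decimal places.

X̄̄ = (24.489 + 24.447 + 24.556 + 24.407 + 24.487 + 24.538 + 24.420 + 24.531 + 24.376 + 24.601) / 10 = 244.8520 / 10 = 24.4852
R̄ = (0.858 + 0.655 + 1.088 + 0.346 + 0.362 + 0.624 + 0.634 + 0.582 + 0.424 + 0.262) / 10 = 5.8350 / 10 = 0.5835
LCL = X̄̄ − A₂·R̄ = 24.4852 − 0.337 × 0.5835 = 24.2886

24.29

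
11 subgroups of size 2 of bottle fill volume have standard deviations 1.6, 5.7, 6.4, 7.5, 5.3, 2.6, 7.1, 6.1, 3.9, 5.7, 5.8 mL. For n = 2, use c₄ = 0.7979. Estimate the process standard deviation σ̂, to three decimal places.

6.574

s̄ = (1.6 + 5.7 + 6.4 + 7.5 + 5.3 + 2.6 + 7.1 + 6.1 + 3.9 + 5.7 + 5.8) / 11 = 5.2455
σ̂ = s̄ / c₄ = 5.2455 / 0.7979 = 6.5741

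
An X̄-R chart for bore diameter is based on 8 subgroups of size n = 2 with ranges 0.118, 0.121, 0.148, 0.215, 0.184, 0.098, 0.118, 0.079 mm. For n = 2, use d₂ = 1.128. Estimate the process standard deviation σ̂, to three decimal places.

0.120

R̄ = (0.118 + 0.121 + 0.148 + 0.215 + 0.184 + 0.098 + 0.118 + 0.079) / 8 = 0.1351
σ̂ = R̄ / d₂ = 0.1351 / 1.128 = 0.1198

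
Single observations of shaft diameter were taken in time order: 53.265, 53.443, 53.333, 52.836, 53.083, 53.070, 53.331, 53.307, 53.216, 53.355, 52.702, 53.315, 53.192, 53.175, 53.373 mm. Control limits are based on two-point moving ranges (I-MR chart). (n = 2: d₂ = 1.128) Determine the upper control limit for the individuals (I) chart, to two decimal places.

53.80

X̄ = (53.265 + 53.443 + 53.333 + 52.836 + 53.083 + 53.070 + 53.331 + 53.307 + 53.216 + 53.355 + 52.702 + 53.315 + 53.192 + 53.175 + 53.373) / 15 = 53.1997
Moving ranges: 0.178, 0.110, 0.497, 0.247, 0.013, 0.261, 0.024, 0.091, 0.139, 0.653, 0.613, 0.123, 0.017, 0.198; M̄R̄ = 3.1640 / 14 = 0.2260
UCL = X̄ + 3·M̄R̄/d₂ = 53.1997 + 3 × 0.2260 / 1.128 = 53.8008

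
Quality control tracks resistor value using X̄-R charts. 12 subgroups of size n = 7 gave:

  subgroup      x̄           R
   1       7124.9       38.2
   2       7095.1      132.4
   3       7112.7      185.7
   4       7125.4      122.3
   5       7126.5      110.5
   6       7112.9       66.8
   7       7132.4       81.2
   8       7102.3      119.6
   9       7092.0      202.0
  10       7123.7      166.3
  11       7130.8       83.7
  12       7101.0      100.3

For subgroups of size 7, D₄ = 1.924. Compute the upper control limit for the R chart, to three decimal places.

225.910

R̄ = (38.2 + 132.4 + 185.7 + 122.3 + 110.5 + 66.8 + 81.2 + 119.6 + 202.0 + 166.3 + 83.7 + 100.3) / 12 = 1409.0000 / 12 = 117.4167
UCL_R = D₄·R̄ = 1.924 × 117.4167 = 225.9097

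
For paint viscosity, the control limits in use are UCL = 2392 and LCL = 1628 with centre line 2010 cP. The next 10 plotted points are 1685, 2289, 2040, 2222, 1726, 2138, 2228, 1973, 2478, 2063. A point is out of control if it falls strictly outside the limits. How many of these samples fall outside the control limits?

1

Compare each point to [1628, 2392]: sample 9 = 2478 > UCL.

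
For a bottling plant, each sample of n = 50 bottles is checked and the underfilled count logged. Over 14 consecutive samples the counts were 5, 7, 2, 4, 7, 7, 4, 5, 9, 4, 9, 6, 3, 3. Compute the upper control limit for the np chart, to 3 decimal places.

11.918

p̄ = Σdᵢ / (k·n) = 75 / (14 × 50) = 0.10714
UCL = np̄ + 3·√(np̄(1−p̄)) = 5.3571 + 3 × √(5.3571×0.89286) = 5.3571 + 3 × 2.1870 = 11.9183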